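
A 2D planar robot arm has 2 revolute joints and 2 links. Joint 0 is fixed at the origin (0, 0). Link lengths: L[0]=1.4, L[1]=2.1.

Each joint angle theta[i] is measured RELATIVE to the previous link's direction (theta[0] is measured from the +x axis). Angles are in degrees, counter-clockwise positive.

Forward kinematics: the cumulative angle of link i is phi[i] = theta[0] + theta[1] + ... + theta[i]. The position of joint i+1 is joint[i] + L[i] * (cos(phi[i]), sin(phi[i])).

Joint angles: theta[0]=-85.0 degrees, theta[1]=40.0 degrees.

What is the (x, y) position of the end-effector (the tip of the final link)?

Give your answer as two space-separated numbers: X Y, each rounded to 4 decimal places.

joint[0] = (0.0000, 0.0000)  (base)
link 0: phi[0] = -85 = -85 deg
  cos(-85 deg) = 0.0872, sin(-85 deg) = -0.9962
  joint[1] = (0.0000, 0.0000) + 1.4 * (0.0872, -0.9962) = (0.0000 + 0.1220, 0.0000 + -1.3947) = (0.1220, -1.3947)
link 1: phi[1] = -85 + 40 = -45 deg
  cos(-45 deg) = 0.7071, sin(-45 deg) = -0.7071
  joint[2] = (0.1220, -1.3947) + 2.1 * (0.7071, -0.7071) = (0.1220 + 1.4849, -1.3947 + -1.4849) = (1.6069, -2.8796)
End effector: (1.6069, -2.8796)

Answer: 1.6069 -2.8796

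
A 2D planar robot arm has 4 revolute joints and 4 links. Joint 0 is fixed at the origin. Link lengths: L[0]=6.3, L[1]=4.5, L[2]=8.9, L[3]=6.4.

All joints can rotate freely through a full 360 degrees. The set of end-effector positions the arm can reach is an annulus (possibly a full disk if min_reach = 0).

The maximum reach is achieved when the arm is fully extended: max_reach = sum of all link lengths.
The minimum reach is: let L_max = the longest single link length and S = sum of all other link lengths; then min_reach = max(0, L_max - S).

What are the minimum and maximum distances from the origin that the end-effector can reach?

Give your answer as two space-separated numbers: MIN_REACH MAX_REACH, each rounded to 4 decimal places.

Link lengths: [6.3, 4.5, 8.9, 6.4]
max_reach = 6.3 + 4.5 + 8.9 + 6.4 = 26.1
L_max = max([6.3, 4.5, 8.9, 6.4]) = 8.9
S (sum of others) = 26.1 - 8.9 = 17.2
min_reach = max(0, 8.9 - 17.2) = max(0, -8.3) = 0

Answer: 0.0000 26.1000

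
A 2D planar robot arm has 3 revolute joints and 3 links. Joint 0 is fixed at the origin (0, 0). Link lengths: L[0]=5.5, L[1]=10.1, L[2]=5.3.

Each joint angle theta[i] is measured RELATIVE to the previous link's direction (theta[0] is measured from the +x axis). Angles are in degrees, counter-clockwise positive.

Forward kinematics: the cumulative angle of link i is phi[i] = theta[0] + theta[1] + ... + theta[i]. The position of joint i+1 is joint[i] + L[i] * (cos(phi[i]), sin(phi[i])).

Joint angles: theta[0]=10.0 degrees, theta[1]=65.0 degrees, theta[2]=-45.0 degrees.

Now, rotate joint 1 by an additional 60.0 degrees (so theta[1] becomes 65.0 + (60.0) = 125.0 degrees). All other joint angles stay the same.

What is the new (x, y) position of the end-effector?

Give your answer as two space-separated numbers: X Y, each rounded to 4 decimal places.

Answer: -1.7253 13.3968

Derivation:
joint[0] = (0.0000, 0.0000)  (base)
link 0: phi[0] = 10 = 10 deg
  cos(10 deg) = 0.9848, sin(10 deg) = 0.1736
  joint[1] = (0.0000, 0.0000) + 5.5 * (0.9848, 0.1736) = (0.0000 + 5.4164, 0.0000 + 0.9551) = (5.4164, 0.9551)
link 1: phi[1] = 10 + 125 = 135 deg
  cos(135 deg) = -0.7071, sin(135 deg) = 0.7071
  joint[2] = (5.4164, 0.9551) + 10.1 * (-0.7071, 0.7071) = (5.4164 + -7.1418, 0.9551 + 7.1418) = (-1.7253, 8.0968)
link 2: phi[2] = 10 + 125 + -45 = 90 deg
  cos(90 deg) = 0.0000, sin(90 deg) = 1.0000
  joint[3] = (-1.7253, 8.0968) + 5.3 * (0.0000, 1.0000) = (-1.7253 + 0.0000, 8.0968 + 5.3000) = (-1.7253, 13.3968)
End effector: (-1.7253, 13.3968)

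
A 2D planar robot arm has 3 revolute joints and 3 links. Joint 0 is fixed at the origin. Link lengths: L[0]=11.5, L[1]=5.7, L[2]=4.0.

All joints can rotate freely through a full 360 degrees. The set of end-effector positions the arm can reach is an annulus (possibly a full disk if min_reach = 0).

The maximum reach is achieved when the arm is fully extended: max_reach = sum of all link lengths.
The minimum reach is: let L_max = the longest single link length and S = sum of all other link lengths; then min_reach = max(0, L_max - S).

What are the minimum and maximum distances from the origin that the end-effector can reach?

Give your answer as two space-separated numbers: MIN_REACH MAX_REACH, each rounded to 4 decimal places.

Link lengths: [11.5, 5.7, 4.0]
max_reach = 11.5 + 5.7 + 4 = 21.2
L_max = max([11.5, 5.7, 4.0]) = 11.5
S (sum of others) = 21.2 - 11.5 = 9.7
min_reach = max(0, 11.5 - 9.7) = max(0, 1.8) = 1.8

Answer: 1.8000 21.2000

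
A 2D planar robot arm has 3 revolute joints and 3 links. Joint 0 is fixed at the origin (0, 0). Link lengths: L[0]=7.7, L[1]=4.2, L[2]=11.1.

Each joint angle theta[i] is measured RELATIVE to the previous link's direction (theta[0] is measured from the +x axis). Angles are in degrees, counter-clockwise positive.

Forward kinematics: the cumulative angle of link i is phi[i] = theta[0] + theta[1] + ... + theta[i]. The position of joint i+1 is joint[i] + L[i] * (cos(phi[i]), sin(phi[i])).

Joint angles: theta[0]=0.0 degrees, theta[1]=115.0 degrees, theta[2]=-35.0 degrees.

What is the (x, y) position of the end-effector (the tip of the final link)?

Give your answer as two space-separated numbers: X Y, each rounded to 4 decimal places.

joint[0] = (0.0000, 0.0000)  (base)
link 0: phi[0] = 0 = 0 deg
  cos(0 deg) = 1.0000, sin(0 deg) = 0.0000
  joint[1] = (0.0000, 0.0000) + 7.7 * (1.0000, 0.0000) = (0.0000 + 7.7000, 0.0000 + 0.0000) = (7.7000, 0.0000)
link 1: phi[1] = 0 + 115 = 115 deg
  cos(115 deg) = -0.4226, sin(115 deg) = 0.9063
  joint[2] = (7.7000, 0.0000) + 4.2 * (-0.4226, 0.9063) = (7.7000 + -1.7750, 0.0000 + 3.8065) = (5.9250, 3.8065)
link 2: phi[2] = 0 + 115 + -35 = 80 deg
  cos(80 deg) = 0.1736, sin(80 deg) = 0.9848
  joint[3] = (5.9250, 3.8065) + 11.1 * (0.1736, 0.9848) = (5.9250 + 1.9275, 3.8065 + 10.9314) = (7.8525, 14.7379)
End effector: (7.8525, 14.7379)

Answer: 7.8525 14.7379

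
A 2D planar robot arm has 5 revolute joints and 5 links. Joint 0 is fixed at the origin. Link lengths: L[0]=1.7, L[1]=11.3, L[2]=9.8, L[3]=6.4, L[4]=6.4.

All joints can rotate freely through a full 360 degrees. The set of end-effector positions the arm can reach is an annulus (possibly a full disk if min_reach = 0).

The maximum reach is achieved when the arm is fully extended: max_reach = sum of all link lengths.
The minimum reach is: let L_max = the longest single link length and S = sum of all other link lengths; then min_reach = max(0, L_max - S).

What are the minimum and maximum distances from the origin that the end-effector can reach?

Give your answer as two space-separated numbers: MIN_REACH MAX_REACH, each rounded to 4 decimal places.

Answer: 0.0000 35.6000

Derivation:
Link lengths: [1.7, 11.3, 9.8, 6.4, 6.4]
max_reach = 1.7 + 11.3 + 9.8 + 6.4 + 6.4 = 35.6
L_max = max([1.7, 11.3, 9.8, 6.4, 6.4]) = 11.3
S (sum of others) = 35.6 - 11.3 = 24.3
min_reach = max(0, 11.3 - 24.3) = max(0, -13) = 0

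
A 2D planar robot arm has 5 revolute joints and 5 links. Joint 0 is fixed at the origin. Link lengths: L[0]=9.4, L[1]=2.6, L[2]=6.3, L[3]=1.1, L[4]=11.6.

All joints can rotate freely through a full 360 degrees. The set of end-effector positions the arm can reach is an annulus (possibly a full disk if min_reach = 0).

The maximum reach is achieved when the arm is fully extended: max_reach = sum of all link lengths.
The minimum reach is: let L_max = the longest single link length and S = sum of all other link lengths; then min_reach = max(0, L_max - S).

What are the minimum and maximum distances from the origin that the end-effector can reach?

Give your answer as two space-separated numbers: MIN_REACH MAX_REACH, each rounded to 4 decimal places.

Link lengths: [9.4, 2.6, 6.3, 1.1, 11.6]
max_reach = 9.4 + 2.6 + 6.3 + 1.1 + 11.6 = 31
L_max = max([9.4, 2.6, 6.3, 1.1, 11.6]) = 11.6
S (sum of others) = 31 - 11.6 = 19.4
min_reach = max(0, 11.6 - 19.4) = max(0, -7.8) = 0

Answer: 0.0000 31.0000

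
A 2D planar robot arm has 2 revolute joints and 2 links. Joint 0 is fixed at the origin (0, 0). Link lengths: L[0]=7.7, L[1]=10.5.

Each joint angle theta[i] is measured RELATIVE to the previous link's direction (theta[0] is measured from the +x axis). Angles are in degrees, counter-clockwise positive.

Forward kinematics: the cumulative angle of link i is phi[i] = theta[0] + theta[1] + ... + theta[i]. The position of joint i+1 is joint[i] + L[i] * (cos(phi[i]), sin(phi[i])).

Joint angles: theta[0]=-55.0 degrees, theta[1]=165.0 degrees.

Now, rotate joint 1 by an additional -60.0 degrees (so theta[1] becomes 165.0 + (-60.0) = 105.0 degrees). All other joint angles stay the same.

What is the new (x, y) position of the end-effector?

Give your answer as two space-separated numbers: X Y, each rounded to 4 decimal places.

Answer: 11.1658 1.7360

Derivation:
joint[0] = (0.0000, 0.0000)  (base)
link 0: phi[0] = -55 = -55 deg
  cos(-55 deg) = 0.5736, sin(-55 deg) = -0.8192
  joint[1] = (0.0000, 0.0000) + 7.7 * (0.5736, -0.8192) = (0.0000 + 4.4165, 0.0000 + -6.3075) = (4.4165, -6.3075)
link 1: phi[1] = -55 + 105 = 50 deg
  cos(50 deg) = 0.6428, sin(50 deg) = 0.7660
  joint[2] = (4.4165, -6.3075) + 10.5 * (0.6428, 0.7660) = (4.4165 + 6.7493, -6.3075 + 8.0435) = (11.1658, 1.7360)
End effector: (11.1658, 1.7360)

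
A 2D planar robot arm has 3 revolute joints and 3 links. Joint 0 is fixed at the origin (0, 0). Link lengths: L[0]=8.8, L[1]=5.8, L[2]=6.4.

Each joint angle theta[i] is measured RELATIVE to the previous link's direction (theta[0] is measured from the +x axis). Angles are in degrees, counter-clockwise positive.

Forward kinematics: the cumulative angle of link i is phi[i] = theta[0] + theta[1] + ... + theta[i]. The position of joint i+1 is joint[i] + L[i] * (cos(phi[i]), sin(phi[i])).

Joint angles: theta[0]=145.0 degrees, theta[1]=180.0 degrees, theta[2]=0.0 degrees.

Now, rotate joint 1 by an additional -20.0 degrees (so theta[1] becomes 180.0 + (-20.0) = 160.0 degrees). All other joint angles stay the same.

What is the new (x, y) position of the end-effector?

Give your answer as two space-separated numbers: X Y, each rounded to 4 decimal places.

joint[0] = (0.0000, 0.0000)  (base)
link 0: phi[0] = 145 = 145 deg
  cos(145 deg) = -0.8192, sin(145 deg) = 0.5736
  joint[1] = (0.0000, 0.0000) + 8.8 * (-0.8192, 0.5736) = (0.0000 + -7.2085, 0.0000 + 5.0475) = (-7.2085, 5.0475)
link 1: phi[1] = 145 + 160 = 305 deg
  cos(305 deg) = 0.5736, sin(305 deg) = -0.8192
  joint[2] = (-7.2085, 5.0475) + 5.8 * (0.5736, -0.8192) = (-7.2085 + 3.3267, 5.0475 + -4.7511) = (-3.8818, 0.2964)
link 2: phi[2] = 145 + 160 + 0 = 305 deg
  cos(305 deg) = 0.5736, sin(305 deg) = -0.8192
  joint[3] = (-3.8818, 0.2964) + 6.4 * (0.5736, -0.8192) = (-3.8818 + 3.6709, 0.2964 + -5.2426) = (-0.2109, -4.9462)
End effector: (-0.2109, -4.9462)

Answer: -0.2109 -4.9462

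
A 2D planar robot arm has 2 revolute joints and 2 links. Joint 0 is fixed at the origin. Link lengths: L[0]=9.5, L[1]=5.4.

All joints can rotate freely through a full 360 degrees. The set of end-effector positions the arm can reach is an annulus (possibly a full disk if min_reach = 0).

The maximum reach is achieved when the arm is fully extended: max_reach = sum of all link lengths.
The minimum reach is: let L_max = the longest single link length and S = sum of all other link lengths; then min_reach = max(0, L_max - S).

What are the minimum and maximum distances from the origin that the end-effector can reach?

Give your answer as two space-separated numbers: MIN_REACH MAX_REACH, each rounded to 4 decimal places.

Answer: 4.1000 14.9000

Derivation:
Link lengths: [9.5, 5.4]
max_reach = 9.5 + 5.4 = 14.9
L_max = max([9.5, 5.4]) = 9.5
S (sum of others) = 14.9 - 9.5 = 5.4
min_reach = max(0, 9.5 - 5.4) = max(0, 4.1) = 4.1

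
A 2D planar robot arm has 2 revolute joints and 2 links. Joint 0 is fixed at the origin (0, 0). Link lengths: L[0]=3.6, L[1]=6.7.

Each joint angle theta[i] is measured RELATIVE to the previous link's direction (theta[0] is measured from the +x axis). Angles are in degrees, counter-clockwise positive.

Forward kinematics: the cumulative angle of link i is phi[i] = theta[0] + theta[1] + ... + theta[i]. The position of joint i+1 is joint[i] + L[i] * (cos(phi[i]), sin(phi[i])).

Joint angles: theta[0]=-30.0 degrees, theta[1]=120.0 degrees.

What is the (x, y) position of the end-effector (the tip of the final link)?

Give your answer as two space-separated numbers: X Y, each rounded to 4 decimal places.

Answer: 3.1177 4.9000

Derivation:
joint[0] = (0.0000, 0.0000)  (base)
link 0: phi[0] = -30 = -30 deg
  cos(-30 deg) = 0.8660, sin(-30 deg) = -0.5000
  joint[1] = (0.0000, 0.0000) + 3.6 * (0.8660, -0.5000) = (0.0000 + 3.1177, 0.0000 + -1.8000) = (3.1177, -1.8000)
link 1: phi[1] = -30 + 120 = 90 deg
  cos(90 deg) = 0.0000, sin(90 deg) = 1.0000
  joint[2] = (3.1177, -1.8000) + 6.7 * (0.0000, 1.0000) = (3.1177 + 0.0000, -1.8000 + 6.7000) = (3.1177, 4.9000)
End effector: (3.1177, 4.9000)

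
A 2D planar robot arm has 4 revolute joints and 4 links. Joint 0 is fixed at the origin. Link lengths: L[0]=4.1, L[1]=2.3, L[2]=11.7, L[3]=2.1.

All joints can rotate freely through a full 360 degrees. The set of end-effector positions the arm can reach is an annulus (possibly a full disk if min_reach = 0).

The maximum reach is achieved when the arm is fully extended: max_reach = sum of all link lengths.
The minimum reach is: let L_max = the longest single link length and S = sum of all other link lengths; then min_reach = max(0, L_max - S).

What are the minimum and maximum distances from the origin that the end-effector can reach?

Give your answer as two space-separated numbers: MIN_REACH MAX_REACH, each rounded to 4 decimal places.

Answer: 3.2000 20.2000

Derivation:
Link lengths: [4.1, 2.3, 11.7, 2.1]
max_reach = 4.1 + 2.3 + 11.7 + 2.1 = 20.2
L_max = max([4.1, 2.3, 11.7, 2.1]) = 11.7
S (sum of others) = 20.2 - 11.7 = 8.5
min_reach = max(0, 11.7 - 8.5) = max(0, 3.2) = 3.2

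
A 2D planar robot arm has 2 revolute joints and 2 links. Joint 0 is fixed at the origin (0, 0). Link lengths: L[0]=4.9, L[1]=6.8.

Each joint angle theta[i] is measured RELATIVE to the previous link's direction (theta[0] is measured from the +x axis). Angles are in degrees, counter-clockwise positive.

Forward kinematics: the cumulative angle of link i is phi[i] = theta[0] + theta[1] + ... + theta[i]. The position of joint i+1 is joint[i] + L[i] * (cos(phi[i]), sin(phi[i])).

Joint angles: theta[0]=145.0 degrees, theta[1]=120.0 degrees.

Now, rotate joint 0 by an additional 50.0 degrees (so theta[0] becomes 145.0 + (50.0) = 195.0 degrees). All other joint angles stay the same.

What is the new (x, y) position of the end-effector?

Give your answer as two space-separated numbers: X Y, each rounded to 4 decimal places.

Answer: 0.0753 -6.0765

Derivation:
joint[0] = (0.0000, 0.0000)  (base)
link 0: phi[0] = 195 = 195 deg
  cos(195 deg) = -0.9659, sin(195 deg) = -0.2588
  joint[1] = (0.0000, 0.0000) + 4.9 * (-0.9659, -0.2588) = (0.0000 + -4.7330, 0.0000 + -1.2682) = (-4.7330, -1.2682)
link 1: phi[1] = 195 + 120 = 315 deg
  cos(315 deg) = 0.7071, sin(315 deg) = -0.7071
  joint[2] = (-4.7330, -1.2682) + 6.8 * (0.7071, -0.7071) = (-4.7330 + 4.8083, -1.2682 + -4.8083) = (0.0753, -6.0765)
End effector: (0.0753, -6.0765)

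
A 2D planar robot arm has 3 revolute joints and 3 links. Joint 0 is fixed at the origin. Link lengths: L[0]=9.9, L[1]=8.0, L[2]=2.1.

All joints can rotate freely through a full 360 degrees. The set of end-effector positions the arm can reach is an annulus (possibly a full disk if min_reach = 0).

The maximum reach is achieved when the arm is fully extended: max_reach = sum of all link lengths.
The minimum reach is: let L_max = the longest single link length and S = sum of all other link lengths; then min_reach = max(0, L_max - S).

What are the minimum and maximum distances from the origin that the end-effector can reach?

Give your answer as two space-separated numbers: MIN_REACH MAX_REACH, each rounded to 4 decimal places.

Answer: 0.0000 20.0000

Derivation:
Link lengths: [9.9, 8.0, 2.1]
max_reach = 9.9 + 8 + 2.1 = 20
L_max = max([9.9, 8.0, 2.1]) = 9.9
S (sum of others) = 20 - 9.9 = 10.1
min_reach = max(0, 9.9 - 10.1) = max(0, -0.2) = 0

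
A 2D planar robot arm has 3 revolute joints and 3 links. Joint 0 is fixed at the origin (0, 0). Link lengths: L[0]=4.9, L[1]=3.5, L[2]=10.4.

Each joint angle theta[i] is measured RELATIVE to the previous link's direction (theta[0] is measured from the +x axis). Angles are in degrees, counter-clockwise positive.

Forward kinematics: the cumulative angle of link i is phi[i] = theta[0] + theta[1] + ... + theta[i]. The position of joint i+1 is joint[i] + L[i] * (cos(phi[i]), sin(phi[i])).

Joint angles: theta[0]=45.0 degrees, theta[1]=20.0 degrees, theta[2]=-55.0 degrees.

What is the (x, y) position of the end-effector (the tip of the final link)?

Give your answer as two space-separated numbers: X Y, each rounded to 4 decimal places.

joint[0] = (0.0000, 0.0000)  (base)
link 0: phi[0] = 45 = 45 deg
  cos(45 deg) = 0.7071, sin(45 deg) = 0.7071
  joint[1] = (0.0000, 0.0000) + 4.9 * (0.7071, 0.7071) = (0.0000 + 3.4648, 0.0000 + 3.4648) = (3.4648, 3.4648)
link 1: phi[1] = 45 + 20 = 65 deg
  cos(65 deg) = 0.4226, sin(65 deg) = 0.9063
  joint[2] = (3.4648, 3.4648) + 3.5 * (0.4226, 0.9063) = (3.4648 + 1.4792, 3.4648 + 3.1721) = (4.9440, 6.6369)
link 2: phi[2] = 45 + 20 + -55 = 10 deg
  cos(10 deg) = 0.9848, sin(10 deg) = 0.1736
  joint[3] = (4.9440, 6.6369) + 10.4 * (0.9848, 0.1736) = (4.9440 + 10.2420, 6.6369 + 1.8059) = (15.1860, 8.4428)
End effector: (15.1860, 8.4428)

Answer: 15.1860 8.4428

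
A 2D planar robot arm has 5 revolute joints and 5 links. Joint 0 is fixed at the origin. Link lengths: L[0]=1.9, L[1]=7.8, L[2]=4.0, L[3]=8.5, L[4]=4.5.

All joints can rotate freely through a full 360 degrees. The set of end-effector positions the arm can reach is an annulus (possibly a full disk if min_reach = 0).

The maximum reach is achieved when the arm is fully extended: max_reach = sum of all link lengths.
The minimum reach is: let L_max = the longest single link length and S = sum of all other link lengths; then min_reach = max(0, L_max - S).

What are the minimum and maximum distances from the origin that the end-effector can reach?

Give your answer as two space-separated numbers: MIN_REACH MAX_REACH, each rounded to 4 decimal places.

Answer: 0.0000 26.7000

Derivation:
Link lengths: [1.9, 7.8, 4.0, 8.5, 4.5]
max_reach = 1.9 + 7.8 + 4 + 8.5 + 4.5 = 26.7
L_max = max([1.9, 7.8, 4.0, 8.5, 4.5]) = 8.5
S (sum of others) = 26.7 - 8.5 = 18.2
min_reach = max(0, 8.5 - 18.2) = max(0, -9.7) = 0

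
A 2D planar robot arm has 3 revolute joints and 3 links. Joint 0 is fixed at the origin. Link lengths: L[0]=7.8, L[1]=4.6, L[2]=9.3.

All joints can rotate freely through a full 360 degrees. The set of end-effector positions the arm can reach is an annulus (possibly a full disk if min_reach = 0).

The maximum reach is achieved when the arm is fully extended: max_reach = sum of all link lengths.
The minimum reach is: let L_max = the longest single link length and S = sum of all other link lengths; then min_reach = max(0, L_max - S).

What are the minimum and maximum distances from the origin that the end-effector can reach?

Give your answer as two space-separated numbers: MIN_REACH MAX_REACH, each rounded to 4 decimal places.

Answer: 0.0000 21.7000

Derivation:
Link lengths: [7.8, 4.6, 9.3]
max_reach = 7.8 + 4.6 + 9.3 = 21.7
L_max = max([7.8, 4.6, 9.3]) = 9.3
S (sum of others) = 21.7 - 9.3 = 12.4
min_reach = max(0, 9.3 - 12.4) = max(0, -3.1) = 0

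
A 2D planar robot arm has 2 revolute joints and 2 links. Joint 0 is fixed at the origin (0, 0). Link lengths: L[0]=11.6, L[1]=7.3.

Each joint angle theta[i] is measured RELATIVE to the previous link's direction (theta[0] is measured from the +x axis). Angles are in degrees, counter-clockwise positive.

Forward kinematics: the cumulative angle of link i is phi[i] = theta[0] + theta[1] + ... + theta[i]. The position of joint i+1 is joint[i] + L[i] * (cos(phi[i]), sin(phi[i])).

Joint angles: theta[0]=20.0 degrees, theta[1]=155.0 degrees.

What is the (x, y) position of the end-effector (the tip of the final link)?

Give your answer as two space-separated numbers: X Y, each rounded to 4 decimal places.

joint[0] = (0.0000, 0.0000)  (base)
link 0: phi[0] = 20 = 20 deg
  cos(20 deg) = 0.9397, sin(20 deg) = 0.3420
  joint[1] = (0.0000, 0.0000) + 11.6 * (0.9397, 0.3420) = (0.0000 + 10.9004, 0.0000 + 3.9674) = (10.9004, 3.9674)
link 1: phi[1] = 20 + 155 = 175 deg
  cos(175 deg) = -0.9962, sin(175 deg) = 0.0872
  joint[2] = (10.9004, 3.9674) + 7.3 * (-0.9962, 0.0872) = (10.9004 + -7.2722, 3.9674 + 0.6362) = (3.6282, 4.6037)
End effector: (3.6282, 4.6037)

Answer: 3.6282 4.6037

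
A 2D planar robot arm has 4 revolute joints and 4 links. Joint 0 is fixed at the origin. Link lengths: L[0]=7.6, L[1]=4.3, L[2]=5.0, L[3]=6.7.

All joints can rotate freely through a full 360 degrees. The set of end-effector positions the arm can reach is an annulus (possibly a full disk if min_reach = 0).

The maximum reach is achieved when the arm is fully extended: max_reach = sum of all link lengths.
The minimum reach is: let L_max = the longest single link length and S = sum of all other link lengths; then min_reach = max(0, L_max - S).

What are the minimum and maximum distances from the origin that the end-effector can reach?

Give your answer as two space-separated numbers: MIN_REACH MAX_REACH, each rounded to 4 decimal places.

Answer: 0.0000 23.6000

Derivation:
Link lengths: [7.6, 4.3, 5.0, 6.7]
max_reach = 7.6 + 4.3 + 5 + 6.7 = 23.6
L_max = max([7.6, 4.3, 5.0, 6.7]) = 7.6
S (sum of others) = 23.6 - 7.6 = 16
min_reach = max(0, 7.6 - 16) = max(0, -8.4) = 0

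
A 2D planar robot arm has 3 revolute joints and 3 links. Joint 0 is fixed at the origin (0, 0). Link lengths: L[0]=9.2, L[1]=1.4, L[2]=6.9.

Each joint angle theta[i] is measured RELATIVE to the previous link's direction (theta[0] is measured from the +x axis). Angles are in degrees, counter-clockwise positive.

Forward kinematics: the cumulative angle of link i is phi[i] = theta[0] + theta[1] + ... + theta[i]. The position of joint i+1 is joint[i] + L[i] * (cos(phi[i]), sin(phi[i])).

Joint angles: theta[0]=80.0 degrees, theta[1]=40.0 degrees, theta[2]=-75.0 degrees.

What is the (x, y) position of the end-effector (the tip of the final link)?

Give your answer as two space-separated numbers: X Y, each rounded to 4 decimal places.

Answer: 5.7766 15.1517

Derivation:
joint[0] = (0.0000, 0.0000)  (base)
link 0: phi[0] = 80 = 80 deg
  cos(80 deg) = 0.1736, sin(80 deg) = 0.9848
  joint[1] = (0.0000, 0.0000) + 9.2 * (0.1736, 0.9848) = (0.0000 + 1.5976, 0.0000 + 9.0602) = (1.5976, 9.0602)
link 1: phi[1] = 80 + 40 = 120 deg
  cos(120 deg) = -0.5000, sin(120 deg) = 0.8660
  joint[2] = (1.5976, 9.0602) + 1.4 * (-0.5000, 0.8660) = (1.5976 + -0.7000, 9.0602 + 1.2124) = (0.8976, 10.2727)
link 2: phi[2] = 80 + 40 + -75 = 45 deg
  cos(45 deg) = 0.7071, sin(45 deg) = 0.7071
  joint[3] = (0.8976, 10.2727) + 6.9 * (0.7071, 0.7071) = (0.8976 + 4.8790, 10.2727 + 4.8790) = (5.7766, 15.1517)
End effector: (5.7766, 15.1517)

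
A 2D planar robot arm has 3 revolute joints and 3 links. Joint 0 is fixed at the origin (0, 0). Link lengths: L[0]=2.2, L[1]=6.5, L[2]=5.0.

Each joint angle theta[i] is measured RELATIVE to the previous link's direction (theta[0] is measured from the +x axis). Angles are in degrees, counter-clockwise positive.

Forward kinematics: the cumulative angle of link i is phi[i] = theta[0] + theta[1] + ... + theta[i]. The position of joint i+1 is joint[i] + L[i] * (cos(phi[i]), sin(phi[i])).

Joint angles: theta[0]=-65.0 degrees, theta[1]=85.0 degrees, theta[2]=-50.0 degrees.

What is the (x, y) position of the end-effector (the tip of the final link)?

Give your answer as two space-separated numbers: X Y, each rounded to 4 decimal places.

joint[0] = (0.0000, 0.0000)  (base)
link 0: phi[0] = -65 = -65 deg
  cos(-65 deg) = 0.4226, sin(-65 deg) = -0.9063
  joint[1] = (0.0000, 0.0000) + 2.2 * (0.4226, -0.9063) = (0.0000 + 0.9298, 0.0000 + -1.9939) = (0.9298, -1.9939)
link 1: phi[1] = -65 + 85 = 20 deg
  cos(20 deg) = 0.9397, sin(20 deg) = 0.3420
  joint[2] = (0.9298, -1.9939) + 6.5 * (0.9397, 0.3420) = (0.9298 + 6.1080, -1.9939 + 2.2231) = (7.0378, 0.2293)
link 2: phi[2] = -65 + 85 + -50 = -30 deg
  cos(-30 deg) = 0.8660, sin(-30 deg) = -0.5000
  joint[3] = (7.0378, 0.2293) + 5 * (0.8660, -0.5000) = (7.0378 + 4.3301, 0.2293 + -2.5000) = (11.3679, -2.2707)
End effector: (11.3679, -2.2707)

Answer: 11.3679 -2.2707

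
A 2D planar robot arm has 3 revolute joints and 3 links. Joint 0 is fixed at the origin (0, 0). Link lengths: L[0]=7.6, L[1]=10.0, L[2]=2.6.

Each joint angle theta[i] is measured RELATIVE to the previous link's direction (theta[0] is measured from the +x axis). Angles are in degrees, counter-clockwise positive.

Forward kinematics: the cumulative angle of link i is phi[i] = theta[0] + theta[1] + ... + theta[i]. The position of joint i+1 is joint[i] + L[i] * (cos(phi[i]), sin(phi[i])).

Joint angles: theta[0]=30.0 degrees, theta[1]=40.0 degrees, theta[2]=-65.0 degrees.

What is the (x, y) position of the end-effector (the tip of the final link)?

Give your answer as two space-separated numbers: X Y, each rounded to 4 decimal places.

joint[0] = (0.0000, 0.0000)  (base)
link 0: phi[0] = 30 = 30 deg
  cos(30 deg) = 0.8660, sin(30 deg) = 0.5000
  joint[1] = (0.0000, 0.0000) + 7.6 * (0.8660, 0.5000) = (0.0000 + 6.5818, 0.0000 + 3.8000) = (6.5818, 3.8000)
link 1: phi[1] = 30 + 40 = 70 deg
  cos(70 deg) = 0.3420, sin(70 deg) = 0.9397
  joint[2] = (6.5818, 3.8000) + 10 * (0.3420, 0.9397) = (6.5818 + 3.4202, 3.8000 + 9.3969) = (10.0020, 13.1969)
link 2: phi[2] = 30 + 40 + -65 = 5 deg
  cos(5 deg) = 0.9962, sin(5 deg) = 0.0872
  joint[3] = (10.0020, 13.1969) + 2.6 * (0.9962, 0.0872) = (10.0020 + 2.5901, 13.1969 + 0.2266) = (12.5921, 13.4235)
End effector: (12.5921, 13.4235)

Answer: 12.5921 13.4235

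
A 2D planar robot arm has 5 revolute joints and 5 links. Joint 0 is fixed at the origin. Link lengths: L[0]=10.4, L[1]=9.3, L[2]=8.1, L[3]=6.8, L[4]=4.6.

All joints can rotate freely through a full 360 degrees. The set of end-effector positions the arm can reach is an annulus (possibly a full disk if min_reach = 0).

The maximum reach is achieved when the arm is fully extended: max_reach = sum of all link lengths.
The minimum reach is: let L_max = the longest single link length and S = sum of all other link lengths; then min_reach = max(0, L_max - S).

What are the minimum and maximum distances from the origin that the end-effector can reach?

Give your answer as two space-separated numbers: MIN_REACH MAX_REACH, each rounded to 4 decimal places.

Answer: 0.0000 39.2000

Derivation:
Link lengths: [10.4, 9.3, 8.1, 6.8, 4.6]
max_reach = 10.4 + 9.3 + 8.1 + 6.8 + 4.6 = 39.2
L_max = max([10.4, 9.3, 8.1, 6.8, 4.6]) = 10.4
S (sum of others) = 39.2 - 10.4 = 28.8
min_reach = max(0, 10.4 - 28.8) = max(0, -18.4) = 0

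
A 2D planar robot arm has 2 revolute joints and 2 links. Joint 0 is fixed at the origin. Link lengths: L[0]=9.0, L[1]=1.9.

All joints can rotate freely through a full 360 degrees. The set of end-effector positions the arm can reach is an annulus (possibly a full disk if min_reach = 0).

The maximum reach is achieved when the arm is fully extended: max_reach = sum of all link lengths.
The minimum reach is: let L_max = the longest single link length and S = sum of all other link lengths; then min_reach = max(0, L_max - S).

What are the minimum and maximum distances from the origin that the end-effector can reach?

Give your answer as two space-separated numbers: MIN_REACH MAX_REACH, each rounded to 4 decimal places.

Answer: 7.1000 10.9000

Derivation:
Link lengths: [9.0, 1.9]
max_reach = 9 + 1.9 = 10.9
L_max = max([9.0, 1.9]) = 9
S (sum of others) = 10.9 - 9 = 1.9
min_reach = max(0, 9 - 1.9) = max(0, 7.1) = 7.1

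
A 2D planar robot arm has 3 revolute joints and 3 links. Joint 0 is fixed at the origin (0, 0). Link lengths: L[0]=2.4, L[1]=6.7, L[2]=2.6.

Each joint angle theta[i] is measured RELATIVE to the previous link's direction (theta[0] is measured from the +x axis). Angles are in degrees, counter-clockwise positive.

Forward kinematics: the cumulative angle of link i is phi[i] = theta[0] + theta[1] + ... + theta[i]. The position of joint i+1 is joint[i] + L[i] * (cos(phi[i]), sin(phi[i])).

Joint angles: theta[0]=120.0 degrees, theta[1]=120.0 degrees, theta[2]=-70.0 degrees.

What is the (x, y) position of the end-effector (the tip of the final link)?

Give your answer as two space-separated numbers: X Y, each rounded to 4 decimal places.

joint[0] = (0.0000, 0.0000)  (base)
link 0: phi[0] = 120 = 120 deg
  cos(120 deg) = -0.5000, sin(120 deg) = 0.8660
  joint[1] = (0.0000, 0.0000) + 2.4 * (-0.5000, 0.8660) = (0.0000 + -1.2000, 0.0000 + 2.0785) = (-1.2000, 2.0785)
link 1: phi[1] = 120 + 120 = 240 deg
  cos(240 deg) = -0.5000, sin(240 deg) = -0.8660
  joint[2] = (-1.2000, 2.0785) + 6.7 * (-0.5000, -0.8660) = (-1.2000 + -3.3500, 2.0785 + -5.8024) = (-4.5500, -3.7239)
link 2: phi[2] = 120 + 120 + -70 = 170 deg
  cos(170 deg) = -0.9848, sin(170 deg) = 0.1736
  joint[3] = (-4.5500, -3.7239) + 2.6 * (-0.9848, 0.1736) = (-4.5500 + -2.5605, -3.7239 + 0.4515) = (-7.1105, -3.2724)
End effector: (-7.1105, -3.2724)

Answer: -7.1105 -3.2724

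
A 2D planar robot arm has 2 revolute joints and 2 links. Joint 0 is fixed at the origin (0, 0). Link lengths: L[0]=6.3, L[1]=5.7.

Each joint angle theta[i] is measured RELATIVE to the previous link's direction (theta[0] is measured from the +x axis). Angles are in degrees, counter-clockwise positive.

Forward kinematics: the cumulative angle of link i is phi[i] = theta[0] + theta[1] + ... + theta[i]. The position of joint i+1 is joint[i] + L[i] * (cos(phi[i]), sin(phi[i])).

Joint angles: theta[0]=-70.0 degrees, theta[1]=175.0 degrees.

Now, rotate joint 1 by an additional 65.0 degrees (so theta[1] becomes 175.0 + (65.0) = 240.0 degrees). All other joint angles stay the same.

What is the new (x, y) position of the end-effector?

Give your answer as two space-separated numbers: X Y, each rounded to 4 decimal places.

Answer: -3.4587 -4.9303

Derivation:
joint[0] = (0.0000, 0.0000)  (base)
link 0: phi[0] = -70 = -70 deg
  cos(-70 deg) = 0.3420, sin(-70 deg) = -0.9397
  joint[1] = (0.0000, 0.0000) + 6.3 * (0.3420, -0.9397) = (0.0000 + 2.1547, 0.0000 + -5.9201) = (2.1547, -5.9201)
link 1: phi[1] = -70 + 240 = 170 deg
  cos(170 deg) = -0.9848, sin(170 deg) = 0.1736
  joint[2] = (2.1547, -5.9201) + 5.7 * (-0.9848, 0.1736) = (2.1547 + -5.6134, -5.9201 + 0.9898) = (-3.4587, -4.9303)
End effector: (-3.4587, -4.9303)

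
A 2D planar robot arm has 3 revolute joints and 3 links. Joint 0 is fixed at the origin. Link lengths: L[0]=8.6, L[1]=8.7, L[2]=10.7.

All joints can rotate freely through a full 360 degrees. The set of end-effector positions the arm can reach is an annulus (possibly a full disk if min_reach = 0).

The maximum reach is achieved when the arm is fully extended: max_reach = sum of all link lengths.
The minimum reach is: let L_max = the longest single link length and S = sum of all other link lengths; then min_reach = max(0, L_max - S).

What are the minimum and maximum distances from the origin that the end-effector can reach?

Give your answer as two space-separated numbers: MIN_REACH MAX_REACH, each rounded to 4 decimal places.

Link lengths: [8.6, 8.7, 10.7]
max_reach = 8.6 + 8.7 + 10.7 = 28
L_max = max([8.6, 8.7, 10.7]) = 10.7
S (sum of others) = 28 - 10.7 = 17.3
min_reach = max(0, 10.7 - 17.3) = max(0, -6.6) = 0

Answer: 0.0000 28.0000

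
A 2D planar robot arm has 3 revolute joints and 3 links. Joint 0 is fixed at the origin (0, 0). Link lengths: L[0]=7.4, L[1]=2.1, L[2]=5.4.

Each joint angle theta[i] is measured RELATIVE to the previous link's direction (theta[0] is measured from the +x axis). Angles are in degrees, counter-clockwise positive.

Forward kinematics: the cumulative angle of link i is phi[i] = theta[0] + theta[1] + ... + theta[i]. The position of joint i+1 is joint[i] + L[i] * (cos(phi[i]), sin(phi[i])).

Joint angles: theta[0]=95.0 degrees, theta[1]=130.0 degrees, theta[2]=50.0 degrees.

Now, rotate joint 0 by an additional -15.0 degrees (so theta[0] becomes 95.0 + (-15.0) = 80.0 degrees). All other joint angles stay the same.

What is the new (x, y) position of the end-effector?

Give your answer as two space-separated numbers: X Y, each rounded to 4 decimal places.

Answer: -1.4714 0.9196

Derivation:
joint[0] = (0.0000, 0.0000)  (base)
link 0: phi[0] = 80 = 80 deg
  cos(80 deg) = 0.1736, sin(80 deg) = 0.9848
  joint[1] = (0.0000, 0.0000) + 7.4 * (0.1736, 0.9848) = (0.0000 + 1.2850, 0.0000 + 7.2876) = (1.2850, 7.2876)
link 1: phi[1] = 80 + 130 = 210 deg
  cos(210 deg) = -0.8660, sin(210 deg) = -0.5000
  joint[2] = (1.2850, 7.2876) + 2.1 * (-0.8660, -0.5000) = (1.2850 + -1.8187, 7.2876 + -1.0500) = (-0.5337, 6.2376)
link 2: phi[2] = 80 + 130 + 50 = 260 deg
  cos(260 deg) = -0.1736, sin(260 deg) = -0.9848
  joint[3] = (-0.5337, 6.2376) + 5.4 * (-0.1736, -0.9848) = (-0.5337 + -0.9377, 6.2376 + -5.3180) = (-1.4714, 0.9196)
End effector: (-1.4714, 0.9196)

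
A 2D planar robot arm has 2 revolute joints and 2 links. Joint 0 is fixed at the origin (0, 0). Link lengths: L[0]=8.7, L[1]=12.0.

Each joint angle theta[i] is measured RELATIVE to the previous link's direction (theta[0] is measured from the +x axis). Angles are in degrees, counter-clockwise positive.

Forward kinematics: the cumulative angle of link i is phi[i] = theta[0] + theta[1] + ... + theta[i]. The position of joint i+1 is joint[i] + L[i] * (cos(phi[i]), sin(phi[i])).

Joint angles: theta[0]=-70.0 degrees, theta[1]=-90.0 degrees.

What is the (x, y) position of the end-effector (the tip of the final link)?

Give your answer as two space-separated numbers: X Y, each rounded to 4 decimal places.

Answer: -8.3007 -12.2796

Derivation:
joint[0] = (0.0000, 0.0000)  (base)
link 0: phi[0] = -70 = -70 deg
  cos(-70 deg) = 0.3420, sin(-70 deg) = -0.9397
  joint[1] = (0.0000, 0.0000) + 8.7 * (0.3420, -0.9397) = (0.0000 + 2.9756, 0.0000 + -8.1753) = (2.9756, -8.1753)
link 1: phi[1] = -70 + -90 = -160 deg
  cos(-160 deg) = -0.9397, sin(-160 deg) = -0.3420
  joint[2] = (2.9756, -8.1753) + 12 * (-0.9397, -0.3420) = (2.9756 + -11.2763, -8.1753 + -4.1042) = (-8.3007, -12.2796)
End effector: (-8.3007, -12.2796)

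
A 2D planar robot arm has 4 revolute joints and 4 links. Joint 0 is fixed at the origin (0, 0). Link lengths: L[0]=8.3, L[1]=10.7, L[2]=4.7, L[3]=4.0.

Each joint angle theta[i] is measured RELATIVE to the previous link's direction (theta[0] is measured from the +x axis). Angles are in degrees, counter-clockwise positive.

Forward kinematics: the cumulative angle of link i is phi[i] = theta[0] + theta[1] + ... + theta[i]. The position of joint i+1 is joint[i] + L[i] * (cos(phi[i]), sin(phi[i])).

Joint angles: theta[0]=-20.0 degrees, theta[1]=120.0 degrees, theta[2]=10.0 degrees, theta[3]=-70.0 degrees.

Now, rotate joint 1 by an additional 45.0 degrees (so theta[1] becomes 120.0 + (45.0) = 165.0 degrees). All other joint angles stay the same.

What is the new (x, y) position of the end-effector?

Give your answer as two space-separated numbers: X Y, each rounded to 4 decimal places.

joint[0] = (0.0000, 0.0000)  (base)
link 0: phi[0] = -20 = -20 deg
  cos(-20 deg) = 0.9397, sin(-20 deg) = -0.3420
  joint[1] = (0.0000, 0.0000) + 8.3 * (0.9397, -0.3420) = (0.0000 + 7.7994, 0.0000 + -2.8388) = (7.7994, -2.8388)
link 1: phi[1] = -20 + 165 = 145 deg
  cos(145 deg) = -0.8192, sin(145 deg) = 0.5736
  joint[2] = (7.7994, -2.8388) + 10.7 * (-0.8192, 0.5736) = (7.7994 + -8.7649, -2.8388 + 6.1373) = (-0.9655, 3.2985)
link 2: phi[2] = -20 + 165 + 10 = 155 deg
  cos(155 deg) = -0.9063, sin(155 deg) = 0.4226
  joint[3] = (-0.9655, 3.2985) + 4.7 * (-0.9063, 0.4226) = (-0.9655 + -4.2596, 3.2985 + 1.9863) = (-5.2251, 5.2848)
link 3: phi[3] = -20 + 165 + 10 + -70 = 85 deg
  cos(85 deg) = 0.0872, sin(85 deg) = 0.9962
  joint[4] = (-5.2251, 5.2848) + 4 * (0.0872, 0.9962) = (-5.2251 + 0.3486, 5.2848 + 3.9848) = (-4.8765, 9.2696)
End effector: (-4.8765, 9.2696)

Answer: -4.8765 9.2696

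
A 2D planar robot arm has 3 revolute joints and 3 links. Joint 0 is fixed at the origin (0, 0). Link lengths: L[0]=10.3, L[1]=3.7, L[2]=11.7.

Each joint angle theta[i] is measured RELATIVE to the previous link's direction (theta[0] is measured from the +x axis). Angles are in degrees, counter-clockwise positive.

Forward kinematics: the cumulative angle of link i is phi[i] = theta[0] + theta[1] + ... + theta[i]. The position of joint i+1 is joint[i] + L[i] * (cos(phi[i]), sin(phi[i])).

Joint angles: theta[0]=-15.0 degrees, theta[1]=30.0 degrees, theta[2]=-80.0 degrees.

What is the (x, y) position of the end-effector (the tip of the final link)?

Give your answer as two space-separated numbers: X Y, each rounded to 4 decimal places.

joint[0] = (0.0000, 0.0000)  (base)
link 0: phi[0] = -15 = -15 deg
  cos(-15 deg) = 0.9659, sin(-15 deg) = -0.2588
  joint[1] = (0.0000, 0.0000) + 10.3 * (0.9659, -0.2588) = (0.0000 + 9.9490, 0.0000 + -2.6658) = (9.9490, -2.6658)
link 1: phi[1] = -15 + 30 = 15 deg
  cos(15 deg) = 0.9659, sin(15 deg) = 0.2588
  joint[2] = (9.9490, -2.6658) + 3.7 * (0.9659, 0.2588) = (9.9490 + 3.5739, -2.6658 + 0.9576) = (13.5230, -1.7082)
link 2: phi[2] = -15 + 30 + -80 = -65 deg
  cos(-65 deg) = 0.4226, sin(-65 deg) = -0.9063
  joint[3] = (13.5230, -1.7082) + 11.7 * (0.4226, -0.9063) = (13.5230 + 4.9446, -1.7082 + -10.6038) = (18.4676, -12.3120)
End effector: (18.4676, -12.3120)

Answer: 18.4676 -12.3120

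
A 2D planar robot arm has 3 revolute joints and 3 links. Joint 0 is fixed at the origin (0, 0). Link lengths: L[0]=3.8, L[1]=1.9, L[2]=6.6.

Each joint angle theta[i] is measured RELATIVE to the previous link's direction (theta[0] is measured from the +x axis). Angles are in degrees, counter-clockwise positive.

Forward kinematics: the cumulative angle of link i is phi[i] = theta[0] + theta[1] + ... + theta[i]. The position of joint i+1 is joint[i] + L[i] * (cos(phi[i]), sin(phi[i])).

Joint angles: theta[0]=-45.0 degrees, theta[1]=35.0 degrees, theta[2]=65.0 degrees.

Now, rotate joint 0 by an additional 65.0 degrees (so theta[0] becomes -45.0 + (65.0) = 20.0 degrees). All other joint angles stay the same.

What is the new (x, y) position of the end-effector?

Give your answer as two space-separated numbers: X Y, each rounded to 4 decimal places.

Answer: 1.3606 8.5718

Derivation:
joint[0] = (0.0000, 0.0000)  (base)
link 0: phi[0] = 20 = 20 deg
  cos(20 deg) = 0.9397, sin(20 deg) = 0.3420
  joint[1] = (0.0000, 0.0000) + 3.8 * (0.9397, 0.3420) = (0.0000 + 3.5708, 0.0000 + 1.2997) = (3.5708, 1.2997)
link 1: phi[1] = 20 + 35 = 55 deg
  cos(55 deg) = 0.5736, sin(55 deg) = 0.8192
  joint[2] = (3.5708, 1.2997) + 1.9 * (0.5736, 0.8192) = (3.5708 + 1.0898, 1.2997 + 1.5564) = (4.6606, 2.8561)
link 2: phi[2] = 20 + 35 + 65 = 120 deg
  cos(120 deg) = -0.5000, sin(120 deg) = 0.8660
  joint[3] = (4.6606, 2.8561) + 6.6 * (-0.5000, 0.8660) = (4.6606 + -3.3000, 2.8561 + 5.7158) = (1.3606, 8.5718)
End effector: (1.3606, 8.5718)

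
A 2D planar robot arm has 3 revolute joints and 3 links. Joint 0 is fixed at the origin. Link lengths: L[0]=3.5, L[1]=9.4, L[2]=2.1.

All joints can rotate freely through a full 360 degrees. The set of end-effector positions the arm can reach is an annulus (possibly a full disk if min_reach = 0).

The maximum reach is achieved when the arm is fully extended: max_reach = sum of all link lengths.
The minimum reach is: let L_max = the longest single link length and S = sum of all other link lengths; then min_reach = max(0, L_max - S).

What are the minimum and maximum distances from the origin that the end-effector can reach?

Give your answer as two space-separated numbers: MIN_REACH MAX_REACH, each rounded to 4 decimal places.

Answer: 3.8000 15.0000

Derivation:
Link lengths: [3.5, 9.4, 2.1]
max_reach = 3.5 + 9.4 + 2.1 = 15
L_max = max([3.5, 9.4, 2.1]) = 9.4
S (sum of others) = 15 - 9.4 = 5.6
min_reach = max(0, 9.4 - 5.6) = max(0, 3.8) = 3.8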